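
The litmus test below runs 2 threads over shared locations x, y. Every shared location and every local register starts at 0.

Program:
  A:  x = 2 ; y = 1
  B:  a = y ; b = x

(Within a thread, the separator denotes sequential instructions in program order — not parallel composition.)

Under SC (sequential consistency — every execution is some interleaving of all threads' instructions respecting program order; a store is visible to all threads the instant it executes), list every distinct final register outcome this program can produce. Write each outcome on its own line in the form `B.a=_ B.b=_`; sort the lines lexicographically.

B.a=0 B.b=0
B.a=0 B.b=2
B.a=1 B.b=2

outcome vector order: (B.a,B.b)
|SC outcomes| = 3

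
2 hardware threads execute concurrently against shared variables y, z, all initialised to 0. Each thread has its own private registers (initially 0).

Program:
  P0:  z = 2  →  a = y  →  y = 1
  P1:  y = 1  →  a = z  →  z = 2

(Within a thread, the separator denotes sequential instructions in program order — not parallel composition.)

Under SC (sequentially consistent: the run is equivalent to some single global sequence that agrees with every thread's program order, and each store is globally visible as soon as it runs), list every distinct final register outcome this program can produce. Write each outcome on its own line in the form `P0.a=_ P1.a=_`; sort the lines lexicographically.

outcome vector order: (P0.a,P1.a)
|SC outcomes| = 3

P0.a=0 P1.a=2
P0.a=1 P1.a=0
P0.a=1 P1.a=2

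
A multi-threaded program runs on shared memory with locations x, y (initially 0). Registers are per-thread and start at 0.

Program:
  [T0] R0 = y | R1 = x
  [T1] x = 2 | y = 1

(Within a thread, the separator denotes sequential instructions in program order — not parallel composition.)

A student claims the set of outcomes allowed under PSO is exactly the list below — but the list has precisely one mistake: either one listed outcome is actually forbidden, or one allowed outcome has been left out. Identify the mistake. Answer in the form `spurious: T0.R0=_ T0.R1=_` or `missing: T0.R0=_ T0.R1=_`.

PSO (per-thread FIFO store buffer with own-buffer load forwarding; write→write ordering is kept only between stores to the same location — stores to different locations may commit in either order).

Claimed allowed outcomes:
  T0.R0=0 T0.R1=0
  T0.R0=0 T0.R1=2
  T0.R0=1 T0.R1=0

missing: T0.R0=1 T0.R1=2

outcome vector order: (T0.R0,T0.R1)
PSO (4): 00 02 10 12
PSO∖claimed = {12}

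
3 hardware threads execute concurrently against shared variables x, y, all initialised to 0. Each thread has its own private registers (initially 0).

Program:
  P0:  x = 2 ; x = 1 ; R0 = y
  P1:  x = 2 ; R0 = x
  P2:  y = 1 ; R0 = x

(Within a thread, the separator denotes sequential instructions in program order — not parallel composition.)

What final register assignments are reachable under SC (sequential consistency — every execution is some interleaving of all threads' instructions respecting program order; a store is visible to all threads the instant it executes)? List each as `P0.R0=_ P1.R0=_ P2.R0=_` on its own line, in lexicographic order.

P0.R0=0 P1.R0=1 P2.R0=1
P0.R0=0 P1.R0=2 P2.R0=1
P0.R0=0 P1.R0=2 P2.R0=2
P0.R0=1 P1.R0=1 P2.R0=0
P0.R0=1 P1.R0=1 P2.R0=1
P0.R0=1 P1.R0=1 P2.R0=2
P0.R0=1 P1.R0=2 P2.R0=0
P0.R0=1 P1.R0=2 P2.R0=1
P0.R0=1 P1.R0=2 P2.R0=2

outcome vector order: (P0.R0,P1.R0,P2.R0)
|SC outcomes| = 9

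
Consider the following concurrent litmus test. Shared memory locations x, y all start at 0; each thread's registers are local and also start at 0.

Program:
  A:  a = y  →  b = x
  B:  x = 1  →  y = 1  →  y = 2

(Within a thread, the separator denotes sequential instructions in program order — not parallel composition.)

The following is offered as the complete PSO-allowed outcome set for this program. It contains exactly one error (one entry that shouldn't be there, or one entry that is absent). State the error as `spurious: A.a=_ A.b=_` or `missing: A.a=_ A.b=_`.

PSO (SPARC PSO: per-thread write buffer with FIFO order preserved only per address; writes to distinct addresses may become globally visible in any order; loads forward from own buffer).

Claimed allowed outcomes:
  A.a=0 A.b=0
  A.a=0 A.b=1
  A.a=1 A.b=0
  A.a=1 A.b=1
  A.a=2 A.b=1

missing: A.a=2 A.b=0

outcome vector order: (A.a,A.b)
under PSO → 00, 01, 10, 11, 20, 21
PSO∖claimed = {20}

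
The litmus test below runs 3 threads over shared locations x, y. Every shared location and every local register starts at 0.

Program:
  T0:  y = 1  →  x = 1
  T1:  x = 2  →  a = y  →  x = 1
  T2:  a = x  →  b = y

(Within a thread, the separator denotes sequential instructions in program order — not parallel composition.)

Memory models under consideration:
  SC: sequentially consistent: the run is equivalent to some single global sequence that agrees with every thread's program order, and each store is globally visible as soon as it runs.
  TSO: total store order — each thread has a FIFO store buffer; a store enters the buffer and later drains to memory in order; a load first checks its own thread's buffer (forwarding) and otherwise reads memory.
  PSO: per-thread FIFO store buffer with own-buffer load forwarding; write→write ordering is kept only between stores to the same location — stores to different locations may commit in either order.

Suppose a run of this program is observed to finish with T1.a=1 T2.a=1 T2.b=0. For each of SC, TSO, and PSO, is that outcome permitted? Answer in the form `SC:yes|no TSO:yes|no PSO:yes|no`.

SC:no TSO:no PSO:yes

outcome vector order: (T1.a,T2.a,T2.b)
SC (11): <0 0 0>, <0 0 1>, <0 1 0>, <0 1 1>, <0 2 0>, <0 2 1>, <1 0 0>, <1 0 1>, <1 1 1>, <1 2 0>, <1 2 1>
TSO (11): <0 0 0>, <0 0 1>, <0 1 0>, <0 1 1>, <0 2 0>, <0 2 1>, <1 0 0>, <1 0 1>, <1 1 1>, <1 2 0>, <1 2 1>
PSO (12): <0 0 0>, <0 0 1>, <0 1 0>, <0 1 1>, <0 2 0>, <0 2 1>, <1 0 0>, <1 0 1>, <1 1 0>, <1 1 1>, <1 2 0>, <1 2 1>
target <1 1 0> ∈ {PSO}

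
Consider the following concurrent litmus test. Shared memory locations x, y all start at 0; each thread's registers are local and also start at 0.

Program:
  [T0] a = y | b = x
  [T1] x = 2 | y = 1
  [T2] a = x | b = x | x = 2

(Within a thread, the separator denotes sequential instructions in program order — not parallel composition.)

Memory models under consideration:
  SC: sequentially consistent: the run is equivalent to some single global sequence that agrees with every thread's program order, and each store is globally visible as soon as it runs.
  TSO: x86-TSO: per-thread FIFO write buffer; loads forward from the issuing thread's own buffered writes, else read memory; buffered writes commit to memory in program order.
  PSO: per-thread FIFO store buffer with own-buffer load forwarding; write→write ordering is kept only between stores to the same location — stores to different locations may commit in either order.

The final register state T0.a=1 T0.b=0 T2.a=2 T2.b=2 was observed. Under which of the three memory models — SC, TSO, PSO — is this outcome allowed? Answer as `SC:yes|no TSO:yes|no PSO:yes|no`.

outcome vector order: (T0.a,T0.b,T2.a,T2.b)
under SC → (0,0,0,0) (0,0,0,2) (0,0,2,2) (0,2,0,0) (0,2,0,2) (0,2,2,2) (1,2,0,0) (1,2,0,2) (1,2,2,2)
under TSO → (0,0,0,0) (0,0,0,2) (0,0,2,2) (0,2,0,0) (0,2,0,2) (0,2,2,2) (1,2,0,0) (1,2,0,2) (1,2,2,2)
under PSO → (0,0,0,0) (0,0,0,2) (0,0,2,2) (0,2,0,0) (0,2,0,2) (0,2,2,2) (1,0,0,0) (1,0,0,2) (1,0,2,2) (1,2,0,0) (1,2,0,2) (1,2,2,2)
target (1,0,2,2) ∈ {PSO}

SC:no TSO:no PSO:yes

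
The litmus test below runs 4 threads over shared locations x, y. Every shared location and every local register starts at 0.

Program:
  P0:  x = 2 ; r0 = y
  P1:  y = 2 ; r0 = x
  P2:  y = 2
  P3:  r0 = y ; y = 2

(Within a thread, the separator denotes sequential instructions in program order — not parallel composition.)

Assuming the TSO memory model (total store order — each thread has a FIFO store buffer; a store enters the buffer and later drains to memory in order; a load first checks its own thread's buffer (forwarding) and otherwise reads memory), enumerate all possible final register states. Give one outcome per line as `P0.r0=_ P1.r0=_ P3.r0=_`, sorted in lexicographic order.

outcome vector order: (P0.r0,P1.r0,P3.r0)
|TSO outcomes| = 8

P0.r0=0 P1.r0=0 P3.r0=0
P0.r0=0 P1.r0=0 P3.r0=2
P0.r0=0 P1.r0=2 P3.r0=0
P0.r0=0 P1.r0=2 P3.r0=2
P0.r0=2 P1.r0=0 P3.r0=0
P0.r0=2 P1.r0=0 P3.r0=2
P0.r0=2 P1.r0=2 P3.r0=0
P0.r0=2 P1.r0=2 P3.r0=2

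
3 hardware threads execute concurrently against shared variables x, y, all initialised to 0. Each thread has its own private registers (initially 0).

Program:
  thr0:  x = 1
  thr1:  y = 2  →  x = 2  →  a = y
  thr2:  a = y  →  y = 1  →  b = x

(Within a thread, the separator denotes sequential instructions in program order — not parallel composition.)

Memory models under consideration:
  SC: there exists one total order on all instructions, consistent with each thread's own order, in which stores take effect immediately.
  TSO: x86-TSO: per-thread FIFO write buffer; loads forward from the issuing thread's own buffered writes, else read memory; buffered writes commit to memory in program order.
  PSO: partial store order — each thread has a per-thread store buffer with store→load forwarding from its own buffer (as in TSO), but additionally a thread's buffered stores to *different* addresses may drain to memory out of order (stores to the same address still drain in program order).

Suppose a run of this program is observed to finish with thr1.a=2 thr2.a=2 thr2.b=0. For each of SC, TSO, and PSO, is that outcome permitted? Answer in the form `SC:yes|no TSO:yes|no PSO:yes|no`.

SC:no TSO:yes PSO:yes

outcome vector order: (thr1.a,thr2.a,thr2.b)
SC (11): (1,0,0); (1,0,1); (1,0,2); (1,2,0); (1,2,1); (1,2,2); (2,0,0); (2,0,1); (2,0,2); (2,2,1); (2,2,2)
TSO (12): (1,0,0); (1,0,1); (1,0,2); (1,2,0); (1,2,1); (1,2,2); (2,0,0); (2,0,1); (2,0,2); (2,2,0); (2,2,1); (2,2,2)
PSO (12): (1,0,0); (1,0,1); (1,0,2); (1,2,0); (1,2,1); (1,2,2); (2,0,0); (2,0,1); (2,0,2); (2,2,0); (2,2,1); (2,2,2)
target (2,2,0) ∈ {TSO,PSO}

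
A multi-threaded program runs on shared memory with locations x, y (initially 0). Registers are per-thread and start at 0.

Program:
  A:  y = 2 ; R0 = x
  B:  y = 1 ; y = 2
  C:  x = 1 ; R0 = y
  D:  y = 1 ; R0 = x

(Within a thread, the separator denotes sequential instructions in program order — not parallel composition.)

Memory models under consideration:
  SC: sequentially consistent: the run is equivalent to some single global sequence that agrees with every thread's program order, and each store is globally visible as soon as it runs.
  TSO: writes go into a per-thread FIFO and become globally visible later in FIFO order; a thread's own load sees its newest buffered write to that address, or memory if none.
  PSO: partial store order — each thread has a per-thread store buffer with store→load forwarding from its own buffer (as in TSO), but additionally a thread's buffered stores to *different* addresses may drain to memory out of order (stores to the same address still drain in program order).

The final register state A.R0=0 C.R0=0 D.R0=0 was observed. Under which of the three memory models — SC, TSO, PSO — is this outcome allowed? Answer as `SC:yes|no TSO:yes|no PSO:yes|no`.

outcome vector order: (A.R0,C.R0,D.R0)
SC (9): <0 1 0>; <0 1 1>; <0 2 0>; <0 2 1>; <1 0 1>; <1 1 0>; <1 1 1>; <1 2 0>; <1 2 1>
TSO (12): <0 0 0>; <0 0 1>; <0 1 0>; <0 1 1>; <0 2 0>; <0 2 1>; <1 0 0>; <1 0 1>; <1 1 0>; <1 1 1>; <1 2 0>; <1 2 1>
PSO (12): <0 0 0>; <0 0 1>; <0 1 0>; <0 1 1>; <0 2 0>; <0 2 1>; <1 0 0>; <1 0 1>; <1 1 0>; <1 1 1>; <1 2 0>; <1 2 1>
target <0 0 0> ∈ {TSO,PSO}

SC:no TSO:yes PSO:yes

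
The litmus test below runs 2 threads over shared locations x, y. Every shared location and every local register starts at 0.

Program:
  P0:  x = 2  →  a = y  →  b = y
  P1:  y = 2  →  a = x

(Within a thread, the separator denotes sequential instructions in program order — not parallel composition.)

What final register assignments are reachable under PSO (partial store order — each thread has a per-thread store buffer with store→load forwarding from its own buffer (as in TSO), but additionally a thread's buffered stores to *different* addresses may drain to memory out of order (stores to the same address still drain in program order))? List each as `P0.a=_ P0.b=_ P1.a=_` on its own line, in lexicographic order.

outcome vector order: (P0.a,P0.b,P1.a)
|PSO outcomes| = 6

P0.a=0 P0.b=0 P1.a=0
P0.a=0 P0.b=0 P1.a=2
P0.a=0 P0.b=2 P1.a=0
P0.a=0 P0.b=2 P1.a=2
P0.a=2 P0.b=2 P1.a=0
P0.a=2 P0.b=2 P1.a=2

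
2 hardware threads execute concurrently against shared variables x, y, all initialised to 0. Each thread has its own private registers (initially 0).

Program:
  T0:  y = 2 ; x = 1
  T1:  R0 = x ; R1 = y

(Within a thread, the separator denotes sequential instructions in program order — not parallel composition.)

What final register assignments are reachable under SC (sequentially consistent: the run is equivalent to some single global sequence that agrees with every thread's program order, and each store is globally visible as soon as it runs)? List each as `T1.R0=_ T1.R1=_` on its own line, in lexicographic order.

outcome vector order: (T1.R0,T1.R1)
|SC outcomes| = 3

T1.R0=0 T1.R1=0
T1.R0=0 T1.R1=2
T1.R0=1 T1.R1=2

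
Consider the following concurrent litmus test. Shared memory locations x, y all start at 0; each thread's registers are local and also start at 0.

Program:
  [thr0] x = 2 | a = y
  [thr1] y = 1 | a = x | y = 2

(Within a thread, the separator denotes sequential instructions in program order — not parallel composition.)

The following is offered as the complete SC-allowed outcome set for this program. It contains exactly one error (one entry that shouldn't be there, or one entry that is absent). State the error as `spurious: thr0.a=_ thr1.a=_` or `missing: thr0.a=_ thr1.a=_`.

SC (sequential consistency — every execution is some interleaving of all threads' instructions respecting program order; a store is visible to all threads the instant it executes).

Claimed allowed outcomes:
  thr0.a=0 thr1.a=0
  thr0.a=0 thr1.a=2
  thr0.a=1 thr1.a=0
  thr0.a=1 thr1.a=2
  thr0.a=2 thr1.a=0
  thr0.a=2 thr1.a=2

spurious: thr0.a=0 thr1.a=0

outcome vector order: (thr0.a,thr1.a)
under SC → <0 2>; <1 0>; <1 2>; <2 0>; <2 2>
claimed∖SC = {<0 0>}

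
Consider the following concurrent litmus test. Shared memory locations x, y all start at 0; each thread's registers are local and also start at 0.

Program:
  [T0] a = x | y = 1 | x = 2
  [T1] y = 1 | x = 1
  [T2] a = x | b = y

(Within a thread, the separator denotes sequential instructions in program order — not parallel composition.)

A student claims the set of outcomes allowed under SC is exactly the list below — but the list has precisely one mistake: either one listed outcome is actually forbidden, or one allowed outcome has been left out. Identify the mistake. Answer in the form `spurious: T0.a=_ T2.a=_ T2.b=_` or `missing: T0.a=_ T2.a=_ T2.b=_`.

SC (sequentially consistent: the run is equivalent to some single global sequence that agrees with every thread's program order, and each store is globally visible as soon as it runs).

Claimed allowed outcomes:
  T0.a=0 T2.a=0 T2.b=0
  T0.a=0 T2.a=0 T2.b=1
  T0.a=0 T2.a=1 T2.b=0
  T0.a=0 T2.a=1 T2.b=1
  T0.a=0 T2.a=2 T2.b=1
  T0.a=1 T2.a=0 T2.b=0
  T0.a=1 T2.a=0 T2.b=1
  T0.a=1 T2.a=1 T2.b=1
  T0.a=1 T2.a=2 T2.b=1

outcome vector order: (T0.a,T2.a,T2.b)
SC (8): (0,0,0) (0,0,1) (0,1,1) (0,2,1) (1,0,0) (1,0,1) (1,1,1) (1,2,1)
claimed∖SC = {(0,1,0)}

spurious: T0.a=0 T2.a=1 T2.b=0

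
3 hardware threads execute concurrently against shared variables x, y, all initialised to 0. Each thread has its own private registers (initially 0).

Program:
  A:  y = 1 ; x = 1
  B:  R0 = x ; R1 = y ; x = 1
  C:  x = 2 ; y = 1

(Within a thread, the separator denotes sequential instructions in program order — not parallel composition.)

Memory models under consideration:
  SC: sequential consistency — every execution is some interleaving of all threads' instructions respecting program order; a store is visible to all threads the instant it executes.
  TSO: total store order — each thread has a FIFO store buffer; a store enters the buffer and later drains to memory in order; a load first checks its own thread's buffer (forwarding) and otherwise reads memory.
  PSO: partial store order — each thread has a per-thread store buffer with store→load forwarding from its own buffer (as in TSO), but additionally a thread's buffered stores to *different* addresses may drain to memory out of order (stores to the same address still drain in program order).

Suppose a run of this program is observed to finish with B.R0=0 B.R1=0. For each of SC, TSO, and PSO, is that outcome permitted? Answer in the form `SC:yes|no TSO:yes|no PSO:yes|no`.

outcome vector order: (B.R0,B.R1)
SC (5): <0 0>, <0 1>, <1 1>, <2 0>, <2 1>
TSO (5): <0 0>, <0 1>, <1 1>, <2 0>, <2 1>
PSO (6): <0 0>, <0 1>, <1 0>, <1 1>, <2 0>, <2 1>
target <0 0> ∈ {SC,TSO,PSO}

SC:yes TSO:yes PSO:yes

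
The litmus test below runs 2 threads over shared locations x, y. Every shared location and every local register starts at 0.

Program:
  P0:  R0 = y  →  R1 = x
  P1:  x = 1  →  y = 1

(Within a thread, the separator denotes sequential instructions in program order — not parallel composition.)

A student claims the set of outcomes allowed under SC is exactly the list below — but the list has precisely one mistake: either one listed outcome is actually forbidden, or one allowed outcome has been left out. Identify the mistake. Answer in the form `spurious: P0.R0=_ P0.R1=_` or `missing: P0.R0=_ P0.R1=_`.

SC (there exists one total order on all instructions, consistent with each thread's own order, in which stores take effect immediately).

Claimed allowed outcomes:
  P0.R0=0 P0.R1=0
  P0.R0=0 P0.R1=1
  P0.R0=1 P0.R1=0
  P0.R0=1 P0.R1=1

spurious: P0.R0=1 P0.R1=0

outcome vector order: (P0.R0,P0.R1)
[SC] allowed = {0/0 0/1 1/1}
claimed∖SC = {1/0}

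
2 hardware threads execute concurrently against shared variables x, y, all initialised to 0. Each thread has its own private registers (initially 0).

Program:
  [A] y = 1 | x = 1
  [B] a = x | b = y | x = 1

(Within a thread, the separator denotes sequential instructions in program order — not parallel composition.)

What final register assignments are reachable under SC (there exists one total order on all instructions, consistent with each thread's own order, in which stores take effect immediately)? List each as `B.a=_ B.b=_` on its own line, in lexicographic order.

outcome vector order: (B.a,B.b)
|SC outcomes| = 3

B.a=0 B.b=0
B.a=0 B.b=1
B.a=1 B.b=1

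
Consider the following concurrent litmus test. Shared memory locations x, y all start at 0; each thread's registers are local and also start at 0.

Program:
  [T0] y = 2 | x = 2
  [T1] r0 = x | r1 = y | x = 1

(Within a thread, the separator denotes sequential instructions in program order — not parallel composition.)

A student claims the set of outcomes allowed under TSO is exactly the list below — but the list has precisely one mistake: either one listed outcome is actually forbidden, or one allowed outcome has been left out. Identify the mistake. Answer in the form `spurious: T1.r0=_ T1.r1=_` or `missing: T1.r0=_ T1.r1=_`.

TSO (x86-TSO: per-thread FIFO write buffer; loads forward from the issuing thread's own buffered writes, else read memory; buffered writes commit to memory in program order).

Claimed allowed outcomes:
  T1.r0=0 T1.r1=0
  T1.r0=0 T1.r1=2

outcome vector order: (T1.r0,T1.r1)
TSO (3): 0/0; 0/2; 2/2
TSO∖claimed = {2/2}

missing: T1.r0=2 T1.r1=2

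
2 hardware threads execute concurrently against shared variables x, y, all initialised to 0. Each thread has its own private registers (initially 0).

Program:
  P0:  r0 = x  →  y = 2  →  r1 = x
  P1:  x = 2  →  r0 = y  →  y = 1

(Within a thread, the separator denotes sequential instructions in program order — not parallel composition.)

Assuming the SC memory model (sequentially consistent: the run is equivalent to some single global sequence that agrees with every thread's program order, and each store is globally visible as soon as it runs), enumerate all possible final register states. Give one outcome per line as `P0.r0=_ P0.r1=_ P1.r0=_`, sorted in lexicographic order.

P0.r0=0 P0.r1=0 P1.r0=2
P0.r0=0 P0.r1=2 P1.r0=0
P0.r0=0 P0.r1=2 P1.r0=2
P0.r0=2 P0.r1=2 P1.r0=0
P0.r0=2 P0.r1=2 P1.r0=2

outcome vector order: (P0.r0,P0.r1,P1.r0)
|SC outcomes| = 5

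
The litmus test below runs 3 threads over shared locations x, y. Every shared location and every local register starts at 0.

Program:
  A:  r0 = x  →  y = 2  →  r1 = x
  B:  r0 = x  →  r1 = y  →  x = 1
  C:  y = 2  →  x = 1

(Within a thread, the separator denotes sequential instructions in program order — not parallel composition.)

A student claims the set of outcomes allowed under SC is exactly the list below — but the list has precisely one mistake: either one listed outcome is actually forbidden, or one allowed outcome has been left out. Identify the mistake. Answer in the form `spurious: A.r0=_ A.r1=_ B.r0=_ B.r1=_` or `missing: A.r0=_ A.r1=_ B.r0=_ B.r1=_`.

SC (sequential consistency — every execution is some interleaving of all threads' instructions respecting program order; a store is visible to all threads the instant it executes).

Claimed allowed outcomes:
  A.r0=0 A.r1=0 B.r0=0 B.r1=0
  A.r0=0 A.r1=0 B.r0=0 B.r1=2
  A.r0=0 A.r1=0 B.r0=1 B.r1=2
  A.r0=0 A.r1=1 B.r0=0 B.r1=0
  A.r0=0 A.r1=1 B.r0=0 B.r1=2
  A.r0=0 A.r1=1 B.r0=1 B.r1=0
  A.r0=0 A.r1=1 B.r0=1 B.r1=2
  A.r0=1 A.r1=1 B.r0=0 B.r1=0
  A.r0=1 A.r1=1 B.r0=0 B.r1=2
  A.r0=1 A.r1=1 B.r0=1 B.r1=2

spurious: A.r0=0 A.r1=1 B.r0=1 B.r1=0

outcome vector order: (A.r0,A.r1,B.r0,B.r1)
[SC] allowed = {(0,0,0,0) (0,0,0,2) (0,0,1,2) (0,1,0,0) (0,1,0,2) (0,1,1,2) (1,1,0,0) (1,1,0,2) (1,1,1,2)}
claimed∖SC = {(0,1,1,0)}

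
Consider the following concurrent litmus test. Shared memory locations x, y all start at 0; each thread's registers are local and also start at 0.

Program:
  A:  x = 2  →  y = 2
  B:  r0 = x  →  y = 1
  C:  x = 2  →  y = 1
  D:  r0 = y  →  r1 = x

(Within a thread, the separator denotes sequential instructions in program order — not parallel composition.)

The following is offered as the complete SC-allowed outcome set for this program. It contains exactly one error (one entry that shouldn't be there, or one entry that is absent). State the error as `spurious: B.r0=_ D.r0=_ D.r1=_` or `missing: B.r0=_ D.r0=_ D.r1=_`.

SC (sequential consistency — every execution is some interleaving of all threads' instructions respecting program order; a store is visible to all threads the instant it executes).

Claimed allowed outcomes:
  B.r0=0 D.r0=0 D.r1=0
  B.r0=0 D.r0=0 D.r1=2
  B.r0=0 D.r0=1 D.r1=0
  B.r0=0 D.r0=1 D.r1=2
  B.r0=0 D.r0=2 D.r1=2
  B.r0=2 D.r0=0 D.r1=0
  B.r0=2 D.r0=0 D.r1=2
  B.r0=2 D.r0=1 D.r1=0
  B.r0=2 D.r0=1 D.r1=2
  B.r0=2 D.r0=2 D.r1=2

spurious: B.r0=2 D.r0=1 D.r1=0

outcome vector order: (B.r0,D.r0,D.r1)
under SC → 000, 002, 010, 012, 022, 200, 202, 212, 222
claimed∖SC = {210}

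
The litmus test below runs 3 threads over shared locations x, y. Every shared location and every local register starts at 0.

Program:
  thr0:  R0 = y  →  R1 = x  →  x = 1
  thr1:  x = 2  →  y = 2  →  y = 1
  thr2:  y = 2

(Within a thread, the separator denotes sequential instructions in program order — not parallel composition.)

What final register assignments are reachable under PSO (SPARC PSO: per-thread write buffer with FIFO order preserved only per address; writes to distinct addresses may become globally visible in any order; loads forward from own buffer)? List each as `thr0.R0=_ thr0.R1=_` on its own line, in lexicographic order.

outcome vector order: (thr0.R0,thr0.R1)
|PSO outcomes| = 6

thr0.R0=0 thr0.R1=0
thr0.R0=0 thr0.R1=2
thr0.R0=1 thr0.R1=0
thr0.R0=1 thr0.R1=2
thr0.R0=2 thr0.R1=0
thr0.R0=2 thr0.R1=2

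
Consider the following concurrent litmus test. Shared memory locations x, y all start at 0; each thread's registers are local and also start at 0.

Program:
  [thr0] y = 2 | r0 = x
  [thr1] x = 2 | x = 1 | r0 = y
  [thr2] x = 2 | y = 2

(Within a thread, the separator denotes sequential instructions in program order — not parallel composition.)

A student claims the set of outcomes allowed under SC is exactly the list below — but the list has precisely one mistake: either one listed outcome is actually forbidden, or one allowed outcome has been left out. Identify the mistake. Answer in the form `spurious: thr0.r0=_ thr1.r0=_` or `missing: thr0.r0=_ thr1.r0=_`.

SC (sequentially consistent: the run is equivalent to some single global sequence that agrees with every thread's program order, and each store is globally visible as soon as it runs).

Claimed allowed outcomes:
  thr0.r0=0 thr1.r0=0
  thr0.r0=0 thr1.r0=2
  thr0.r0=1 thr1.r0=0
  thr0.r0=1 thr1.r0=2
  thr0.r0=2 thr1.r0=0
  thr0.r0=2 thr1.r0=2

outcome vector order: (thr0.r0,thr1.r0)
under SC → (0,2) (1,0) (1,2) (2,0) (2,2)
claimed∖SC = {(0,0)}

spurious: thr0.r0=0 thr1.r0=0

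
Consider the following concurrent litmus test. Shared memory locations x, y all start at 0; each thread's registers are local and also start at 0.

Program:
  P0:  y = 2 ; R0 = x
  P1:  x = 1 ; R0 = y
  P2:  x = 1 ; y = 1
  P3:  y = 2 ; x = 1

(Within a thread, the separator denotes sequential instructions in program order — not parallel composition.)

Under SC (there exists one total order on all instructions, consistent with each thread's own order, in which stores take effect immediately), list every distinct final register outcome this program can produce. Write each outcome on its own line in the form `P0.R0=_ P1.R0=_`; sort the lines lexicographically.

outcome vector order: (P0.R0,P1.R0)
|SC outcomes| = 5

P0.R0=0 P1.R0=1
P0.R0=0 P1.R0=2
P0.R0=1 P1.R0=0
P0.R0=1 P1.R0=1
P0.R0=1 P1.R0=2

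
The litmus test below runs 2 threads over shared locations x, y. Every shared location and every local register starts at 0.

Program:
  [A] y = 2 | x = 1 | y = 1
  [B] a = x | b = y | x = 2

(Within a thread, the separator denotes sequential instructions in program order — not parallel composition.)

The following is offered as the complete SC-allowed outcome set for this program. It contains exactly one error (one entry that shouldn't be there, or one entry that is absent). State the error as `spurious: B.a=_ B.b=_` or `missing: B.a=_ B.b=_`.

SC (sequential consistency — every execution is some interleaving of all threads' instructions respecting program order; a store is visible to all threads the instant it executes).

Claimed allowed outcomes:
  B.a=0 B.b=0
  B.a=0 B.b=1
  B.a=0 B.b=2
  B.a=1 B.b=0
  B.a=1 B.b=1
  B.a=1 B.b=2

spurious: B.a=1 B.b=0

outcome vector order: (B.a,B.b)
SC (5): 00, 01, 02, 11, 12
claimed∖SC = {10}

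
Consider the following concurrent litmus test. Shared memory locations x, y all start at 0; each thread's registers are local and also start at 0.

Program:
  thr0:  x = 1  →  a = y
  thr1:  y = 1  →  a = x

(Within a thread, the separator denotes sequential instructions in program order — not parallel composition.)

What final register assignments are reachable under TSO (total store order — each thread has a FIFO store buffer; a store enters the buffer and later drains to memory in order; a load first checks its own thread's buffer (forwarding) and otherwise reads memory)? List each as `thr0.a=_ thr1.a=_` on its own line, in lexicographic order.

thr0.a=0 thr1.a=0
thr0.a=0 thr1.a=1
thr0.a=1 thr1.a=0
thr0.a=1 thr1.a=1

outcome vector order: (thr0.a,thr1.a)
|TSO outcomes| = 4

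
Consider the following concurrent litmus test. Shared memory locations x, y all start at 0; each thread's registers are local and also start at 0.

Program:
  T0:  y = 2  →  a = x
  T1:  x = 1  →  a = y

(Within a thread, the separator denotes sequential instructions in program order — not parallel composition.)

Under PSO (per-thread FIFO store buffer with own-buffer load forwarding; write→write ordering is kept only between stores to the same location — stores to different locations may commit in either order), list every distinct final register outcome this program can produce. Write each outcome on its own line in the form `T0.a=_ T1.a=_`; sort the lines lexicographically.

outcome vector order: (T0.a,T1.a)
|PSO outcomes| = 4

T0.a=0 T1.a=0
T0.a=0 T1.a=2
T0.a=1 T1.a=0
T0.a=1 T1.a=2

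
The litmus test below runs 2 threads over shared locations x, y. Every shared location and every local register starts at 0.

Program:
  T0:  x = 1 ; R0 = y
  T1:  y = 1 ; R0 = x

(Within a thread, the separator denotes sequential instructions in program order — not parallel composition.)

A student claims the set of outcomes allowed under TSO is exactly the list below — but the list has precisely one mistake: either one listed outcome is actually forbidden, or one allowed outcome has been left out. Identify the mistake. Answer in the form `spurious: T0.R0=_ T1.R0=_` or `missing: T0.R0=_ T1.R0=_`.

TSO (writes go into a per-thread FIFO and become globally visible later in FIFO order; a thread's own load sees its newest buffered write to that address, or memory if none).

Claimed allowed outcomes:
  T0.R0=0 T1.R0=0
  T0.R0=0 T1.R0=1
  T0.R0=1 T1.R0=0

missing: T0.R0=1 T1.R0=1

outcome vector order: (T0.R0,T1.R0)
under TSO → (0,0) (0,1) (1,0) (1,1)
TSO∖claimed = {(1,1)}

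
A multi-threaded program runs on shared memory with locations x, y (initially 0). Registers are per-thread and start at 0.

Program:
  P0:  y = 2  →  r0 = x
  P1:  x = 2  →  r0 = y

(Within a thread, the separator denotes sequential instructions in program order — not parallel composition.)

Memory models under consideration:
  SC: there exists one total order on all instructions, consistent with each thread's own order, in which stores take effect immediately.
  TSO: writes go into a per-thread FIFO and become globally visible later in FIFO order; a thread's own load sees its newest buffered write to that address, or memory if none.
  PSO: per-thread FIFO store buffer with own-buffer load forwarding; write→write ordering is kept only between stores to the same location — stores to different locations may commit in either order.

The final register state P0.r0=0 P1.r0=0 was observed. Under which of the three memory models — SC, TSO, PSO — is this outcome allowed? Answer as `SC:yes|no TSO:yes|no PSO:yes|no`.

outcome vector order: (P0.r0,P1.r0)
[SC] allowed = {<0 2>; <2 0>; <2 2>}
[TSO] allowed = {<0 0>; <0 2>; <2 0>; <2 2>}
[PSO] allowed = {<0 0>; <0 2>; <2 0>; <2 2>}
target <0 0> ∈ {TSO,PSO}

SC:no TSO:yes PSO:yes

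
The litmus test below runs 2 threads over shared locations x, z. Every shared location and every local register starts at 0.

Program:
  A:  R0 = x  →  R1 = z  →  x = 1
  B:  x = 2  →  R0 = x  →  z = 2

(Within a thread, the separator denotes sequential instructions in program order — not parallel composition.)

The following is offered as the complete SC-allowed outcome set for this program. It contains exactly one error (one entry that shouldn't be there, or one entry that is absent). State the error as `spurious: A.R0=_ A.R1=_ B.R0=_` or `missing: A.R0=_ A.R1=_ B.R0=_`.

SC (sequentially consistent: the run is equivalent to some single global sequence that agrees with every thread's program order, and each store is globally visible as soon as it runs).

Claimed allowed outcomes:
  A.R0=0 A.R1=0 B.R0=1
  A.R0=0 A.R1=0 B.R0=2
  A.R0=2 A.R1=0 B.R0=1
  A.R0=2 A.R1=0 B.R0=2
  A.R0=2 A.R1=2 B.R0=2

outcome vector order: (A.R0,A.R1,B.R0)
SC (6): 0/0/1, 0/0/2, 0/2/2, 2/0/1, 2/0/2, 2/2/2
SC∖claimed = {0/2/2}

missing: A.R0=0 A.R1=2 B.R0=2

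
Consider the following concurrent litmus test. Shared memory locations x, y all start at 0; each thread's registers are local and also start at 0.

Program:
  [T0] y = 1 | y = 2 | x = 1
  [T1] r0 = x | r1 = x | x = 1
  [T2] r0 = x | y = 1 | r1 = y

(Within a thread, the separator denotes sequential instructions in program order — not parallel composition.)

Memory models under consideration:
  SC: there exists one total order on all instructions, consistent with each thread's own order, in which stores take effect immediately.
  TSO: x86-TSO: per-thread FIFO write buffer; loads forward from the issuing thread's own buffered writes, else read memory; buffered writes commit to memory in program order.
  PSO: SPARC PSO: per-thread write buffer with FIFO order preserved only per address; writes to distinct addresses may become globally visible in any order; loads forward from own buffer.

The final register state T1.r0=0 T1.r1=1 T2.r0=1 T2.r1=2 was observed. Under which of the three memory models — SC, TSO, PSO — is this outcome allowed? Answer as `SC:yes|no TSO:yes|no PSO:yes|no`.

SC:no TSO:no PSO:yes

outcome vector order: (T1.r0,T1.r1,T2.r0,T2.r1)
SC: 10 outcomes — {(0,0,0,1); (0,0,0,2); (0,0,1,1); (0,0,1,2); (0,1,0,1); (0,1,0,2); (0,1,1,1); (1,1,0,1); (1,1,0,2); (1,1,1,1)}
TSO: 10 outcomes — {(0,0,0,1); (0,0,0,2); (0,0,1,1); (0,0,1,2); (0,1,0,1); (0,1,0,2); (0,1,1,1); (1,1,0,1); (1,1,0,2); (1,1,1,1)}
PSO: 12 outcomes — {(0,0,0,1); (0,0,0,2); (0,0,1,1); (0,0,1,2); (0,1,0,1); (0,1,0,2); (0,1,1,1); (0,1,1,2); (1,1,0,1); (1,1,0,2); (1,1,1,1); (1,1,1,2)}
target (0,1,1,2) ∈ {PSO}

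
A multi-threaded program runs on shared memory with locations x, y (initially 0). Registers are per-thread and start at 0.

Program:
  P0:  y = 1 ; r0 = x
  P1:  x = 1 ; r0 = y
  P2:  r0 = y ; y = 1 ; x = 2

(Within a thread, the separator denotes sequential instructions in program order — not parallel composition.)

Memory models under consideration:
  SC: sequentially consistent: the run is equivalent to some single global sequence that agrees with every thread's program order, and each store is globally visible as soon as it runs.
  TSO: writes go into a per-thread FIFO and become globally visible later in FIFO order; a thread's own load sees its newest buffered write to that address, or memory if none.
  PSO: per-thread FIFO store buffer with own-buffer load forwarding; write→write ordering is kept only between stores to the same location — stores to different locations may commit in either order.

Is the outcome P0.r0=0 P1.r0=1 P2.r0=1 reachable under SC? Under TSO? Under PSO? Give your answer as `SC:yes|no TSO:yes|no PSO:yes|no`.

outcome vector order: (P0.r0,P1.r0,P2.r0)
SC (10): 010 011 100 101 110 111 200 201 210 211
TSO (12): 000 001 010 011 100 101 110 111 200 201 210 211
PSO (12): 000 001 010 011 100 101 110 111 200 201 210 211
target 011 ∈ {SC,TSO,PSO}

SC:yes TSO:yes PSO:yes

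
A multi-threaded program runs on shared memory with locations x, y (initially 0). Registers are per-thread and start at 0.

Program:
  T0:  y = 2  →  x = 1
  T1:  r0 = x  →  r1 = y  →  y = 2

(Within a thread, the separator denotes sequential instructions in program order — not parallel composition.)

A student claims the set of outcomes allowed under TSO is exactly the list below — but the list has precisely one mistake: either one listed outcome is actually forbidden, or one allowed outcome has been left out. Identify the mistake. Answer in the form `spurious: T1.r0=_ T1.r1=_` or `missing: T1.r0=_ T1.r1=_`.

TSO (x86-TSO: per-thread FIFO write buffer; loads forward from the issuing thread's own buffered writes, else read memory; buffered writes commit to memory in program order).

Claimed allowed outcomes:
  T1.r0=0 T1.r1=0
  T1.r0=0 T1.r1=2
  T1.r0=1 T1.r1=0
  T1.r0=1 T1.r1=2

outcome vector order: (T1.r0,T1.r1)
TSO: 3 outcomes — {<0 0>; <0 2>; <1 2>}
claimed∖TSO = {<1 0>}

spurious: T1.r0=1 T1.r1=0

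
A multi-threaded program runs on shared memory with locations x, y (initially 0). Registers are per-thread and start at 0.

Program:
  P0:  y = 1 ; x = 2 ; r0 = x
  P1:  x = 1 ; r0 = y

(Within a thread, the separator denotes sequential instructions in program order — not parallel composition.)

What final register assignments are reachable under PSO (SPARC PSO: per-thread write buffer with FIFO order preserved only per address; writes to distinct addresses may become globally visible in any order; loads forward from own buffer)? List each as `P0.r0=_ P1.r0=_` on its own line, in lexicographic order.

P0.r0=1 P1.r0=0
P0.r0=1 P1.r0=1
P0.r0=2 P1.r0=0
P0.r0=2 P1.r0=1

outcome vector order: (P0.r0,P1.r0)
|PSO outcomes| = 4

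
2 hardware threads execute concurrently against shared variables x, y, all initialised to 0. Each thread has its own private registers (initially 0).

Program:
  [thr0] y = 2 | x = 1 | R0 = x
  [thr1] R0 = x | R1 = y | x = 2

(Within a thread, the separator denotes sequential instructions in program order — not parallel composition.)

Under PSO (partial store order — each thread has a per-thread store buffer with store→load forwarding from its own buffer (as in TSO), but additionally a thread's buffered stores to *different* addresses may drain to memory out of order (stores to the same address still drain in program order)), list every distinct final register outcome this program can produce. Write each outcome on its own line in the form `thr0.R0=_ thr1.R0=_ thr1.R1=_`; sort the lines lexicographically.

outcome vector order: (thr0.R0,thr1.R0,thr1.R1)
|PSO outcomes| = 8

thr0.R0=1 thr1.R0=0 thr1.R1=0
thr0.R0=1 thr1.R0=0 thr1.R1=2
thr0.R0=1 thr1.R0=1 thr1.R1=0
thr0.R0=1 thr1.R0=1 thr1.R1=2
thr0.R0=2 thr1.R0=0 thr1.R1=0
thr0.R0=2 thr1.R0=0 thr1.R1=2
thr0.R0=2 thr1.R0=1 thr1.R1=0
thr0.R0=2 thr1.R0=1 thr1.R1=2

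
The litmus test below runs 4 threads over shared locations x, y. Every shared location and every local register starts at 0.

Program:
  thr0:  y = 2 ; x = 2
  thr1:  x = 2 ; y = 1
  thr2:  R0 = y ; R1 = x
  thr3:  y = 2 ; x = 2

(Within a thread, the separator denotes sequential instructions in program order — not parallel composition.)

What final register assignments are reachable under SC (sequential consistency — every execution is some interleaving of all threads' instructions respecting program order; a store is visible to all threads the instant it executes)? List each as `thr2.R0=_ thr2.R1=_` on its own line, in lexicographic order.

thr2.R0=0 thr2.R1=0
thr2.R0=0 thr2.R1=2
thr2.R0=1 thr2.R1=2
thr2.R0=2 thr2.R1=0
thr2.R0=2 thr2.R1=2

outcome vector order: (thr2.R0,thr2.R1)
|SC outcomes| = 5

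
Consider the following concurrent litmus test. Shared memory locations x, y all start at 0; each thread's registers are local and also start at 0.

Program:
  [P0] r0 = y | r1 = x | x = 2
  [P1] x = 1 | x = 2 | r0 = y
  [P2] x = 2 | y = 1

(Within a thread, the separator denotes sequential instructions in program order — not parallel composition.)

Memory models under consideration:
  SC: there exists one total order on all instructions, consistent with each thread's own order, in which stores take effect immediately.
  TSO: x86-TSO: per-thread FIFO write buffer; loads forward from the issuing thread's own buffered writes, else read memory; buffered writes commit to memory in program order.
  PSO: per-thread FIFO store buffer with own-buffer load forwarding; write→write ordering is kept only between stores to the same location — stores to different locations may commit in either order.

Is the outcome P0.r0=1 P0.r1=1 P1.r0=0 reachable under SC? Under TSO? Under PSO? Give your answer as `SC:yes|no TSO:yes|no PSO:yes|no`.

outcome vector order: (P0.r0,P0.r1,P1.r0)
SC: 9 outcomes — {0/0/0, 0/0/1, 0/1/0, 0/1/1, 0/2/0, 0/2/1, 1/1/1, 1/2/0, 1/2/1}
TSO: 10 outcomes — {0/0/0, 0/0/1, 0/1/0, 0/1/1, 0/2/0, 0/2/1, 1/1/0, 1/1/1, 1/2/0, 1/2/1}
PSO: 12 outcomes — {0/0/0, 0/0/1, 0/1/0, 0/1/1, 0/2/0, 0/2/1, 1/0/0, 1/0/1, 1/1/0, 1/1/1, 1/2/0, 1/2/1}
target 1/1/0 ∈ {TSO,PSO}

SC:no TSO:yes PSO:yes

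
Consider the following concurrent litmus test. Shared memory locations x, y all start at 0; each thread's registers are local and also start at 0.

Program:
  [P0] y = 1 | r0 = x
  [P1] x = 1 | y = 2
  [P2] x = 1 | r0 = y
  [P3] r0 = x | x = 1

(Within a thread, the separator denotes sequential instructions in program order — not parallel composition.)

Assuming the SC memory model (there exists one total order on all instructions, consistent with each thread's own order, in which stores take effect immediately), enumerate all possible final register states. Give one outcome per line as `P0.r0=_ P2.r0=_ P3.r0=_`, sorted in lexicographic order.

P0.r0=0 P2.r0=1 P3.r0=0
P0.r0=0 P2.r0=1 P3.r0=1
P0.r0=0 P2.r0=2 P3.r0=0
P0.r0=0 P2.r0=2 P3.r0=1
P0.r0=1 P2.r0=0 P3.r0=0
P0.r0=1 P2.r0=0 P3.r0=1
P0.r0=1 P2.r0=1 P3.r0=0
P0.r0=1 P2.r0=1 P3.r0=1
P0.r0=1 P2.r0=2 P3.r0=0
P0.r0=1 P2.r0=2 P3.r0=1

outcome vector order: (P0.r0,P2.r0,P3.r0)
|SC outcomes| = 10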